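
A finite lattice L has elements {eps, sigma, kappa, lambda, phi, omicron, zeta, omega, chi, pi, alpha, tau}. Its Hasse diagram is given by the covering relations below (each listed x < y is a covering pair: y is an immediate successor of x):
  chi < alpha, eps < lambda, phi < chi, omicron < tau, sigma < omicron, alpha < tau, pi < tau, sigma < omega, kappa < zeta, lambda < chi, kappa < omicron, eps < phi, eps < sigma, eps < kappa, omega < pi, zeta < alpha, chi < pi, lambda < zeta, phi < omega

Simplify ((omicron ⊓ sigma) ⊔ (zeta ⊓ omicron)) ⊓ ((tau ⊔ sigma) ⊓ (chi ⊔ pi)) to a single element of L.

sigma

omicron ∧ sigma = sigma
zeta ∧ omicron = kappa
sigma ∨ kappa = omicron
tau ∨ sigma = tau
chi ∨ pi = pi
tau ∧ pi = pi
omicron ∧ pi = sigma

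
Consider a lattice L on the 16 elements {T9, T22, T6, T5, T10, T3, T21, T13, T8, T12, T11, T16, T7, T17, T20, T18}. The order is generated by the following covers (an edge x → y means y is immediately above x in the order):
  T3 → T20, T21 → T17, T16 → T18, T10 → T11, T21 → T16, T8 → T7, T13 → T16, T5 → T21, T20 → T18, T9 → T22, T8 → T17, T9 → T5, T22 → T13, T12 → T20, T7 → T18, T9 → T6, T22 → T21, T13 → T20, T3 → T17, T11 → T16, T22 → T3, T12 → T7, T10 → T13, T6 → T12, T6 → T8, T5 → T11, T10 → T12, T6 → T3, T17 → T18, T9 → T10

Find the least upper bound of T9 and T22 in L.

Common upper bounds of {T9, T22}: T13, T16, T17, T18, T20, T21, T22, T3.
The least among these is T22.

T22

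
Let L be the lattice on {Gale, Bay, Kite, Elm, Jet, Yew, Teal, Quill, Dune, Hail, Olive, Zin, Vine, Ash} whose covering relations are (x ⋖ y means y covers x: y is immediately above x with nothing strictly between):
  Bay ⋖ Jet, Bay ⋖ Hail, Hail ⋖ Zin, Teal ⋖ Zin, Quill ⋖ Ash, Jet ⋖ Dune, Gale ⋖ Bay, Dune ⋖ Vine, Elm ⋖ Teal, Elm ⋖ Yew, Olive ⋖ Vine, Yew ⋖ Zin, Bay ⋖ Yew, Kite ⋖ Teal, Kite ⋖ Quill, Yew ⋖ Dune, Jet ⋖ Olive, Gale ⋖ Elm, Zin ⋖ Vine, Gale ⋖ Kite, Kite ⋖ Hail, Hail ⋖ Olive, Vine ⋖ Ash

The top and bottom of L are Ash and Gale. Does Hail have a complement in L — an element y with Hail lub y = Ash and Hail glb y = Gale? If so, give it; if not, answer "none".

none

For every candidate y, either Hail ∨ y ≠ Ash or Hail ∧ y ≠ Gale; no complement exists.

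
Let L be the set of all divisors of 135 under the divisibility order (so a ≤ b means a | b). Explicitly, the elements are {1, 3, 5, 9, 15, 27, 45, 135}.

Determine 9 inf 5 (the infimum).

Common lower bounds of {9, 5}: 1.
The greatest among these is 1.

1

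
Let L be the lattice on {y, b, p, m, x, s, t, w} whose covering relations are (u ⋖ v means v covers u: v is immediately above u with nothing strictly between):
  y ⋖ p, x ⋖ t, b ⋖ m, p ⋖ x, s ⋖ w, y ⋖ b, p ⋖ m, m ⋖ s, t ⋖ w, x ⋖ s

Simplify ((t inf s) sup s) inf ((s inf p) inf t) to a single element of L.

t ∧ s = x
x ∨ s = s
s ∧ p = p
p ∧ t = p
s ∧ p = p

p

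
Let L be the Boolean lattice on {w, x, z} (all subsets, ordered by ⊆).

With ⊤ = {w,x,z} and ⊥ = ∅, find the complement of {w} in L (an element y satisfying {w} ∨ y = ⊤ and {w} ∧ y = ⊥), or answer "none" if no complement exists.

Need y with {w} ∨ y = {w,x,z} and {w} ∧ y = ∅.
Checking each element gives: {x,z}.

{x,z}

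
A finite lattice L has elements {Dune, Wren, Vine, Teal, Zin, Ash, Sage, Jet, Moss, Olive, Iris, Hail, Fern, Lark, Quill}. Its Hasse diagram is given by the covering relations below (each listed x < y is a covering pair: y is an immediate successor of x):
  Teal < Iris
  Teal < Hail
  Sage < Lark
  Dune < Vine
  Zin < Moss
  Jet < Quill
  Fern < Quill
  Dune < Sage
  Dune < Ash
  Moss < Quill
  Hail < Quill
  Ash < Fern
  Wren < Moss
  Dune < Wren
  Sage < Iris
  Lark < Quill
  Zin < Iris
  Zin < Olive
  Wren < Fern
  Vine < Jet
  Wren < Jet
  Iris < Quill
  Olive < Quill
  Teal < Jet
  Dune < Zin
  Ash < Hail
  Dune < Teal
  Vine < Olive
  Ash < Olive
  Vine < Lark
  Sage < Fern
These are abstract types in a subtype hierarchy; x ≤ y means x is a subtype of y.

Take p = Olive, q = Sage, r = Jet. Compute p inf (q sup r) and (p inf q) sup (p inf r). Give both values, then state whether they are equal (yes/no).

Olive; Vine; no

q sup r = Quill, so p inf (q sup r) = Olive inf Quill = Olive.
p inf q = Dune and p inf r = Vine, so (p inf q) sup (p inf r) = Dune sup Vine = Vine.
Equal: no.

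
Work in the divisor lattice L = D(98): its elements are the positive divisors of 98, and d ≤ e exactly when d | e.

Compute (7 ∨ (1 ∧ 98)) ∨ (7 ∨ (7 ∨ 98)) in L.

98

1 ∧ 98 = 1
7 ∨ 1 = 7
7 ∨ 98 = 98
7 ∨ 98 = 98
7 ∨ 98 = 98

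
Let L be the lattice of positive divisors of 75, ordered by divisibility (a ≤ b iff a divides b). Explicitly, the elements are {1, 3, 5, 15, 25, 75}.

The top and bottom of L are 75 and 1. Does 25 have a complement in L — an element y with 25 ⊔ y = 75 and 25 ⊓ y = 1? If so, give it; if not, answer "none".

Need y with 25 ∨ y = 75 and 25 ∧ y = 1.
Checking each element gives: 3.

3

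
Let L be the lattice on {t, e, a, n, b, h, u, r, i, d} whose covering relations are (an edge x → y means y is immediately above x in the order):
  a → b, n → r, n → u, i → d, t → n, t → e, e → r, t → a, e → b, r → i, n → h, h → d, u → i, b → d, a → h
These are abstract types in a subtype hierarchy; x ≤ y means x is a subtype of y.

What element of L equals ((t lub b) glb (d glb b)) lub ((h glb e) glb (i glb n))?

b

t ∨ b = b
d ∧ b = b
b ∧ b = b
h ∧ e = t
i ∧ n = n
t ∧ n = t
b ∨ t = b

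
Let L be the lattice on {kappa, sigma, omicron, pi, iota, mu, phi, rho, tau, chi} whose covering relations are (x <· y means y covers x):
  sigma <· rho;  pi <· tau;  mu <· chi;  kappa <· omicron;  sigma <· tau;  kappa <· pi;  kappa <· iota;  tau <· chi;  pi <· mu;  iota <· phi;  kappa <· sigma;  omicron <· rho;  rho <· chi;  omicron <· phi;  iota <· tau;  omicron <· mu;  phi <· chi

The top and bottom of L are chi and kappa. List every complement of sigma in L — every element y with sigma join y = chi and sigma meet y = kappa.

mu, phi

Need y with sigma ∨ y = chi and sigma ∧ y = kappa.
Checking each element gives: mu, phi.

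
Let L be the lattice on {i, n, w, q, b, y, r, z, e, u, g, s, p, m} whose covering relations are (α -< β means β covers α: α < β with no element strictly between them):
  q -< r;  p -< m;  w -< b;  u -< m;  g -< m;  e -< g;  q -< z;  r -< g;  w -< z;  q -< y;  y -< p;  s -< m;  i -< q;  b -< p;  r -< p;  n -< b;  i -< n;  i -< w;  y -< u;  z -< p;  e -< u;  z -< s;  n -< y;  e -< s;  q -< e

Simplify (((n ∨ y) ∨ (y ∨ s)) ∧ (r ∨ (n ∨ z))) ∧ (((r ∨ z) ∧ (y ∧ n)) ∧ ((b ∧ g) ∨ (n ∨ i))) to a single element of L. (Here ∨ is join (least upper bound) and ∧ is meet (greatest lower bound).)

n

n ∨ y = y
y ∨ s = m
y ∨ m = m
n ∨ z = p
r ∨ p = p
m ∧ p = p
r ∨ z = p
y ∧ n = n
p ∧ n = n
b ∧ g = i
n ∨ i = n
i ∨ n = n
n ∧ n = n
p ∧ n = n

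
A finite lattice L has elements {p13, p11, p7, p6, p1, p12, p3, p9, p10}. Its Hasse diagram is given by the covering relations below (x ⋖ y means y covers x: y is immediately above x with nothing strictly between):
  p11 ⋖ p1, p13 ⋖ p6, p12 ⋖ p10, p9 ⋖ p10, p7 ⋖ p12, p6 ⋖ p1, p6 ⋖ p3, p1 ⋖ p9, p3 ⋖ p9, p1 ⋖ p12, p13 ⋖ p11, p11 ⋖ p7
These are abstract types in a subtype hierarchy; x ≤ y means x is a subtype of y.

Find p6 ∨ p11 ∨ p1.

p1

Common upper bounds of {p6, p11, p1}: p1, p10, p12, p9.
The least among these is p1.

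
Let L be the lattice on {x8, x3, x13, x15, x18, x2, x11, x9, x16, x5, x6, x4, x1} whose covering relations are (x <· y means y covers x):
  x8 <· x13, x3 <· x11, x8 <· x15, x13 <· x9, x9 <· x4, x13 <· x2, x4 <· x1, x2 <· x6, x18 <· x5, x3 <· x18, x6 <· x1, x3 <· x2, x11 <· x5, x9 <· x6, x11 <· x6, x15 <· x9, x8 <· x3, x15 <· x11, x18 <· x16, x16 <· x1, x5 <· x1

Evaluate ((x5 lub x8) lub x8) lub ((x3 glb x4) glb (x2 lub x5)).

x5

x5 ∨ x8 = x5
x5 ∨ x8 = x5
x3 ∧ x4 = x8
x2 ∨ x5 = x1
x8 ∧ x1 = x8
x5 ∨ x8 = x5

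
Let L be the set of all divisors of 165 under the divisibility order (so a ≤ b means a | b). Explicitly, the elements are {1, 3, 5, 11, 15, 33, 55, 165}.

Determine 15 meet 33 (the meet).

Common lower bounds of {15, 33}: 1, 3.
The greatest among these is 3.

3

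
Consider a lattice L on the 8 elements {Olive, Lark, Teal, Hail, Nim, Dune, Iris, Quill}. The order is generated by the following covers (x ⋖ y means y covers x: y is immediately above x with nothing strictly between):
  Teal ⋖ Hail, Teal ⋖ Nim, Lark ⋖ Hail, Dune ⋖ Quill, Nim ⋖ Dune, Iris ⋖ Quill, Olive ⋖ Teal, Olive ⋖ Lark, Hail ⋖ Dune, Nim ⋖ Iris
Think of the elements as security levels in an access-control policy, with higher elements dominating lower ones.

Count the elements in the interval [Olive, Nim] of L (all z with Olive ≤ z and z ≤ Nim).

3

The interval [Olive, Nim] = {Nim, Olive, Teal}, which has 3 elements.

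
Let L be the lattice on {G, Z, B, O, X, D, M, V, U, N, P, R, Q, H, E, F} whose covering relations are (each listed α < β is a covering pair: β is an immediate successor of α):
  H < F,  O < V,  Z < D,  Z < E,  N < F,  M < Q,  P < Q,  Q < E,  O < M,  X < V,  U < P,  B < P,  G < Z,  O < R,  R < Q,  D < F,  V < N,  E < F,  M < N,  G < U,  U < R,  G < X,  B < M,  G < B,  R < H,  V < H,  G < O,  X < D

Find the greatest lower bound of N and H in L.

V

Common lower bounds of {N, H}: G, O, V, X.
The greatest among these is V.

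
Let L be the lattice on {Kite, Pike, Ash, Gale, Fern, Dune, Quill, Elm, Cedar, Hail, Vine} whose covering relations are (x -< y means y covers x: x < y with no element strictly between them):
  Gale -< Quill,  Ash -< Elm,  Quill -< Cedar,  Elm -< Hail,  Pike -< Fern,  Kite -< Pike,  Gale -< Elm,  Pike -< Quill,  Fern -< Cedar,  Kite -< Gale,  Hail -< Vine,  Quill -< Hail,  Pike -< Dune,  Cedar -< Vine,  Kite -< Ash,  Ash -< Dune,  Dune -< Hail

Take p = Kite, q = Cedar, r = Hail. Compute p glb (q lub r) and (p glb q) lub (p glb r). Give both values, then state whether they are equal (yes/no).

q lub r = Vine, so p glb (q lub r) = Kite glb Vine = Kite.
p glb q = Kite and p glb r = Kite, so (p glb q) lub (p glb r) = Kite lub Kite = Kite.
Equal: yes.

Kite; Kite; yes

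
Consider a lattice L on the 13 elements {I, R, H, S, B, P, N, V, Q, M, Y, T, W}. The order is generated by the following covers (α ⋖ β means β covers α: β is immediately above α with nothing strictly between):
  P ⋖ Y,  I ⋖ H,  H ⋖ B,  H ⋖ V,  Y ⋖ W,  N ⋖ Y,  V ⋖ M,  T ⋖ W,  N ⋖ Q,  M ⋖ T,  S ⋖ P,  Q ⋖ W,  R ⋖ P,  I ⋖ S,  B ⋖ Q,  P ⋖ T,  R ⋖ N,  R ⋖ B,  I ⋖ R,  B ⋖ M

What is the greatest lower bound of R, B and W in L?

R

Common lower bounds of {R, B, W}: I, R.
The greatest among these is R.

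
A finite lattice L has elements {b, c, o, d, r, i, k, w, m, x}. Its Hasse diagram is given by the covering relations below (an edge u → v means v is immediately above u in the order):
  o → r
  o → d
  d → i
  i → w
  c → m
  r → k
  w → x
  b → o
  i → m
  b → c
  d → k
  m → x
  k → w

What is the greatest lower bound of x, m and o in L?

Common lower bounds of {x, m, o}: b, o.
The greatest among these is o.

o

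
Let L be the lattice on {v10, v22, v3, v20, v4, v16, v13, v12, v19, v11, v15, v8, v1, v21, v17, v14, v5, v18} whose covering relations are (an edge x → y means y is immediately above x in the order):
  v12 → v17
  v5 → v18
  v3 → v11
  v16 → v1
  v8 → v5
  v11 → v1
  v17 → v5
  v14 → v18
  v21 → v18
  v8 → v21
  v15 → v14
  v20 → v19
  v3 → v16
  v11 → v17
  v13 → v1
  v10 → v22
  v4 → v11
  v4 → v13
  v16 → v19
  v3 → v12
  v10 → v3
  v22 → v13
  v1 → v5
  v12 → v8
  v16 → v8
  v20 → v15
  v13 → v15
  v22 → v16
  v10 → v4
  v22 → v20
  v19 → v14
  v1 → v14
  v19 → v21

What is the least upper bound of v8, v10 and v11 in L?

v5

Common upper bounds of {v8, v10, v11}: v18, v5.
The least among these is v5.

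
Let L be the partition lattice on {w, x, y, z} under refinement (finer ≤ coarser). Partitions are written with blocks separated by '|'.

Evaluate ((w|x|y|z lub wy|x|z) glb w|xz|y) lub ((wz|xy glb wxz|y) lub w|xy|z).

w|x|y|z ∨ wy|x|z = wy|x|z
wy|x|z ∧ w|xz|y = w|x|y|z
wz|xy ∧ wxz|y = wz|x|y
wz|x|y ∨ w|xy|z = wz|xy
w|x|y|z ∨ wz|xy = wz|xy

wz|xy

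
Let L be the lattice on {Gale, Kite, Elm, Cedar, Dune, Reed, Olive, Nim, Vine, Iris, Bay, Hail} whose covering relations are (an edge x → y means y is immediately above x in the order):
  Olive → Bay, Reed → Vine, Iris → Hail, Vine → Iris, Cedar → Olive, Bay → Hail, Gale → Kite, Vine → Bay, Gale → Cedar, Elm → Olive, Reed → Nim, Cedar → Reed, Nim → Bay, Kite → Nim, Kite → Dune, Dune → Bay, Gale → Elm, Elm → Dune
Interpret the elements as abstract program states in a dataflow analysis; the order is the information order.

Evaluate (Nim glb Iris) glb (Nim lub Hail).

Reed

Nim ∧ Iris = Reed
Nim ∨ Hail = Hail
Reed ∧ Hail = Reed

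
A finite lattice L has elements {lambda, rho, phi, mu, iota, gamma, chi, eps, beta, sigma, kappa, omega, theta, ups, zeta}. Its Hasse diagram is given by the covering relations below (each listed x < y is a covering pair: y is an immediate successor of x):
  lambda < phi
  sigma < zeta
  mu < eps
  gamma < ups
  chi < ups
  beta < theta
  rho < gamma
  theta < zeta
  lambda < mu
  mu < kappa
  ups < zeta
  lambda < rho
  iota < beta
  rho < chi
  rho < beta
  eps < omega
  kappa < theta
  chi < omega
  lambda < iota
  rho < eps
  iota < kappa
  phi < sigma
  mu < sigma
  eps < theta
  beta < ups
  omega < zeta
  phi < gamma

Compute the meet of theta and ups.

Common lower bounds of {theta, ups}: beta, iota, lambda, rho.
The greatest among these is beta.

beta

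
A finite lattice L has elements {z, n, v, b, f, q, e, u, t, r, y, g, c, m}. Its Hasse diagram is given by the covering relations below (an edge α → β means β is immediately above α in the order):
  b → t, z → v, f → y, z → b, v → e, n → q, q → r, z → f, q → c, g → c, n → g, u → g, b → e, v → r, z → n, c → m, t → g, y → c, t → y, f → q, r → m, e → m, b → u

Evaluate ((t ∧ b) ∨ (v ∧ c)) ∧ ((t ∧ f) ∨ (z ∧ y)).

z

t ∧ b = b
v ∧ c = z
b ∨ z = b
t ∧ f = z
z ∧ y = z
z ∨ z = z
b ∧ z = z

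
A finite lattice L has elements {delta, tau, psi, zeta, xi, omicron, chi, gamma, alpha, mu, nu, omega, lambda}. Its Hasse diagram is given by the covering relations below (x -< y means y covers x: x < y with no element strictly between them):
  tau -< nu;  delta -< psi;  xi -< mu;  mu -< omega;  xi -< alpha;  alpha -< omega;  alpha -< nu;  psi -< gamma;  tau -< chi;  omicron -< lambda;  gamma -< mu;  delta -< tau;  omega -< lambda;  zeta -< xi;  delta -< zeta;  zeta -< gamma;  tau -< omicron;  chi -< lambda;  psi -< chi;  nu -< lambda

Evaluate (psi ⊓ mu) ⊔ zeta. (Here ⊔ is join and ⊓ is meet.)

psi ∧ mu = psi
psi ∨ zeta = gamma

gamma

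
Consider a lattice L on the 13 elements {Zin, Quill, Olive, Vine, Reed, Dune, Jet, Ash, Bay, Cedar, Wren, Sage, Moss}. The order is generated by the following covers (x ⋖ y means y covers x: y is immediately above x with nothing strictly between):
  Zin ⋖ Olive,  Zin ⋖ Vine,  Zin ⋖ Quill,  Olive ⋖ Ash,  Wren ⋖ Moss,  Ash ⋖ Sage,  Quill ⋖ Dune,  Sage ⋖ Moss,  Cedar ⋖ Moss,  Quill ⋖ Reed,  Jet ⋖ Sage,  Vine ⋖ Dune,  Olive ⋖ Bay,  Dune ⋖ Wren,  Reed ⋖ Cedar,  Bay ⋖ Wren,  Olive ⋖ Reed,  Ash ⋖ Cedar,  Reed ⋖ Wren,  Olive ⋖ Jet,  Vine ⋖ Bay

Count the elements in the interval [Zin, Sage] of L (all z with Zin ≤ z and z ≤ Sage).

5

The interval [Zin, Sage] = {Ash, Jet, Olive, Sage, Zin}, which has 5 elements.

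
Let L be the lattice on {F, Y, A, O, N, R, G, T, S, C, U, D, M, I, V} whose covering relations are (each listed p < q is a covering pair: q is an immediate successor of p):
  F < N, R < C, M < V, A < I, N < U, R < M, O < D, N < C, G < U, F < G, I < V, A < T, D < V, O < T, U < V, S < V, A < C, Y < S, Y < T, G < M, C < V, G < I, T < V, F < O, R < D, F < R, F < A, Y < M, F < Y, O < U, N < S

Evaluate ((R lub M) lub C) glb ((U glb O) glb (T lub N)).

O

R ∨ M = M
M ∨ C = V
U ∧ O = O
T ∨ N = V
O ∧ V = O
V ∧ O = O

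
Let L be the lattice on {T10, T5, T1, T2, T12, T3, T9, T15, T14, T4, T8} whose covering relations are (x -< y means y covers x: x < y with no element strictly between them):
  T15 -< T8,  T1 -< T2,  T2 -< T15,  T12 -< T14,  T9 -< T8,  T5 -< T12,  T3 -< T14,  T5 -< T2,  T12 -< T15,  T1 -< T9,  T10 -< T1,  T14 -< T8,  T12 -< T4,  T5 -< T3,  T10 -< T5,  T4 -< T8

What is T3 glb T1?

T10

Common lower bounds of {T3, T1}: T10.
The greatest among these is T10.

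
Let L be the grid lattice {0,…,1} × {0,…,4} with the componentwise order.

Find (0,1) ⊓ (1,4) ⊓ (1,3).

(0,1)

In a product of chains, the meet is componentwise min, giving (0,1).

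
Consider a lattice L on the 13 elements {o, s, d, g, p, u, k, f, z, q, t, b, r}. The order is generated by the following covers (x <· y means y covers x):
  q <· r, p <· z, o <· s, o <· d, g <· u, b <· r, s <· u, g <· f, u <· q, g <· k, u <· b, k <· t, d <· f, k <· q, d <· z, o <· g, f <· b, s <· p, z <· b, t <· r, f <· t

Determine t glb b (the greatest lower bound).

Common lower bounds of {t, b}: d, f, g, o.
The greatest among these is f.

f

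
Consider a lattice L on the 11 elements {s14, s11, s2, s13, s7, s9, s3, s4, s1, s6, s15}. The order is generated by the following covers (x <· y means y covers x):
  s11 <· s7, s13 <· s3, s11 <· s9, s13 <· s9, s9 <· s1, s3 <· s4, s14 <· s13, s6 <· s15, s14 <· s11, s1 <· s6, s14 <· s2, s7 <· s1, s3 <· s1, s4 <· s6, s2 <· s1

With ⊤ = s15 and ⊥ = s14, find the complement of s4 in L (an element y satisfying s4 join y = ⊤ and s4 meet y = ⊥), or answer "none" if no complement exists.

none

For every candidate y, either s4 ∨ y ≠ s15 or s4 ∧ y ≠ s14; no complement exists.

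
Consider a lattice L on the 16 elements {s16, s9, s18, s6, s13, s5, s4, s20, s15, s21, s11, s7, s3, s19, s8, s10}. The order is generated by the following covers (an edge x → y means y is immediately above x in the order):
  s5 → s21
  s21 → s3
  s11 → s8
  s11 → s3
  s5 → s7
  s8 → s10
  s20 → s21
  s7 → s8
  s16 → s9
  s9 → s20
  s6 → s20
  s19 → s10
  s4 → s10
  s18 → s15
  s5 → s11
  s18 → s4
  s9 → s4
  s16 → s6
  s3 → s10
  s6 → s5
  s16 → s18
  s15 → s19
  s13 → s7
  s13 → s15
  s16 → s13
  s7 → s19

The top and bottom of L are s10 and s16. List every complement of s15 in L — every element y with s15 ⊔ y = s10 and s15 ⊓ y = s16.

Need y with s15 ∨ y = s10 and s15 ∧ y = s16.
Checking each element gives: s11, s20, s21, s3, s9.

s11, s20, s21, s3, s9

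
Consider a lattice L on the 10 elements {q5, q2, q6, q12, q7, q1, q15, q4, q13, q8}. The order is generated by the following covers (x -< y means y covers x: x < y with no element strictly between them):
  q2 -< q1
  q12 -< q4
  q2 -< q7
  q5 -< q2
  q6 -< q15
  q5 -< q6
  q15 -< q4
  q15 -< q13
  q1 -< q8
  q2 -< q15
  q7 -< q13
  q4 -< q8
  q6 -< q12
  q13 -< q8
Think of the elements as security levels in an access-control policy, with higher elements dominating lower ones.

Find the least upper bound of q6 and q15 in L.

Common upper bounds of {q6, q15}: q13, q15, q4, q8.
The least among these is q15.

q15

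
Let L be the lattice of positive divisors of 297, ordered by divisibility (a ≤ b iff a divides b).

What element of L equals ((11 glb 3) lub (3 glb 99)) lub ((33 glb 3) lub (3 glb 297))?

3

11 ∧ 3 = 1
3 ∧ 99 = 3
1 ∨ 3 = 3
33 ∧ 3 = 3
3 ∧ 297 = 3
3 ∨ 3 = 3
3 ∨ 3 = 3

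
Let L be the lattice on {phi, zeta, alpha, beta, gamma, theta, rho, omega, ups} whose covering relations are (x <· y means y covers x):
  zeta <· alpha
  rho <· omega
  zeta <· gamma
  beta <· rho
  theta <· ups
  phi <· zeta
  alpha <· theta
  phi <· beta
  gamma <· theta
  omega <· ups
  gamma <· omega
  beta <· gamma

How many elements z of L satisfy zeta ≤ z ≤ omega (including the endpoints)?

3

The interval [zeta, omega] = {gamma, omega, zeta}, which has 3 elements.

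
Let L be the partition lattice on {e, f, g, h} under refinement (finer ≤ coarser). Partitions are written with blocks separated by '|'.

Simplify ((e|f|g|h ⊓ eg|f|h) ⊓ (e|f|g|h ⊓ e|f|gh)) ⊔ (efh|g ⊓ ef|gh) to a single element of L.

e|f|g|h ∧ eg|f|h = e|f|g|h
e|f|g|h ∧ e|f|gh = e|f|g|h
e|f|g|h ∧ e|f|g|h = e|f|g|h
efh|g ∧ ef|gh = ef|g|h
e|f|g|h ∨ ef|g|h = ef|g|h

ef|g|h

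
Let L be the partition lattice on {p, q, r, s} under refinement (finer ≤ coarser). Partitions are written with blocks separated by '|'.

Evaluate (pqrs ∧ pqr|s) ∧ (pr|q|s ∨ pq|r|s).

pqr|s

pqrs ∧ pqr|s = pqr|s
pr|q|s ∨ pq|r|s = pqr|s
pqr|s ∧ pqr|s = pqr|s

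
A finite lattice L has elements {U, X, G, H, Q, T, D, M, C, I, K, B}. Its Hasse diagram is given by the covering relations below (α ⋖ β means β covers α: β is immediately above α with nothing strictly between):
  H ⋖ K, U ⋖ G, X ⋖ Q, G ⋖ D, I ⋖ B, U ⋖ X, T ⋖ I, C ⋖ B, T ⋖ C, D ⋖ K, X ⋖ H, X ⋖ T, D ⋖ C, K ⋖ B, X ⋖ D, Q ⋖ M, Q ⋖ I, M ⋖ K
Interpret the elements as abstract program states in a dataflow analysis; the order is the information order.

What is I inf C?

T

Common lower bounds of {I, C}: T, U, X.
The greatest among these is T.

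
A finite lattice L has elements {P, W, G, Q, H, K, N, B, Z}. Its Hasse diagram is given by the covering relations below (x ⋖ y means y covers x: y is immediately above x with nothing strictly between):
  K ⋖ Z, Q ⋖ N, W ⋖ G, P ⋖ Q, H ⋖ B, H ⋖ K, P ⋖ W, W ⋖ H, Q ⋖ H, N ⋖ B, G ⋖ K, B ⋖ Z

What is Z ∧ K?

K

Common lower bounds of {Z, K}: G, H, K, P, Q, W.
The greatest among these is K.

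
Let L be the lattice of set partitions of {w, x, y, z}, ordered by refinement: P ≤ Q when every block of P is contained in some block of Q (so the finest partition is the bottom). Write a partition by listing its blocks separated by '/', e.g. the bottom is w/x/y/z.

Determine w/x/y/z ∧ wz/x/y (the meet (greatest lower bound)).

w/x/y/z

Common lower bounds of {w/x/y/z, wz/x/y}: w/x/y/z.
The greatest among these is w/x/y/z.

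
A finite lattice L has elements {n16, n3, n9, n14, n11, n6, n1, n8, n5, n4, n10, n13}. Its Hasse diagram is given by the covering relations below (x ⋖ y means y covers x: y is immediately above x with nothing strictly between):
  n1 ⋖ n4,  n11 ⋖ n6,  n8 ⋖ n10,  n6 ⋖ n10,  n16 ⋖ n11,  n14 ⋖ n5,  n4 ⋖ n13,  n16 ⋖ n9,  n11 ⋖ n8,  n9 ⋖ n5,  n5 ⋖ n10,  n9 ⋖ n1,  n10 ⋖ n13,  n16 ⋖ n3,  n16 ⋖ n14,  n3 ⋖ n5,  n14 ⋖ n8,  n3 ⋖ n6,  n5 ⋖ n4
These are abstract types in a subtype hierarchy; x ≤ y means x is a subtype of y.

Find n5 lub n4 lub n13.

n13

Common upper bounds of {n5, n4, n13}: n13.
The least among these is n13.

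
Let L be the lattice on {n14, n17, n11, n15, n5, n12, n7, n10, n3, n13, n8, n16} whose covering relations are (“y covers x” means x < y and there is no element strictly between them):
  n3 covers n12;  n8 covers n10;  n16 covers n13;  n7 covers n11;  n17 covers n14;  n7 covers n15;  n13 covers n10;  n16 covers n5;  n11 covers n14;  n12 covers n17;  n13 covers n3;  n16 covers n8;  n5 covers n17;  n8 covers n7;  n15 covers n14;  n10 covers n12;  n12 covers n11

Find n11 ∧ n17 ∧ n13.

n14

Common lower bounds of {n11, n17, n13}: n14.
The greatest among these is n14.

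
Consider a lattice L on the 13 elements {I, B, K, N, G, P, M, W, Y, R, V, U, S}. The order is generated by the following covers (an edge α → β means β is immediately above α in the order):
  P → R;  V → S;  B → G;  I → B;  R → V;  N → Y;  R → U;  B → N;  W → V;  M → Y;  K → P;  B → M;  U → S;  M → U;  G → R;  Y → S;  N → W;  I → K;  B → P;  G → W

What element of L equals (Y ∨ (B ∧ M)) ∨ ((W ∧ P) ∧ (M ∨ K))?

Y

B ∧ M = B
Y ∨ B = Y
W ∧ P = B
M ∨ K = U
B ∧ U = B
Y ∨ B = Y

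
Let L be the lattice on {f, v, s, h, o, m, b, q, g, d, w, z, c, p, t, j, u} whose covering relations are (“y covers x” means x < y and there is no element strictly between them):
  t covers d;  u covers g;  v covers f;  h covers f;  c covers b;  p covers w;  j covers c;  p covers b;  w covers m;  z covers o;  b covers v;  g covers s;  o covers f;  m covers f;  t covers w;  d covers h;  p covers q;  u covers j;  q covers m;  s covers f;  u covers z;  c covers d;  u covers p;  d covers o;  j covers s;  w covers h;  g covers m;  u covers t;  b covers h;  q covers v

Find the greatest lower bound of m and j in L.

f

Common lower bounds of {m, j}: f.
The greatest among these is f.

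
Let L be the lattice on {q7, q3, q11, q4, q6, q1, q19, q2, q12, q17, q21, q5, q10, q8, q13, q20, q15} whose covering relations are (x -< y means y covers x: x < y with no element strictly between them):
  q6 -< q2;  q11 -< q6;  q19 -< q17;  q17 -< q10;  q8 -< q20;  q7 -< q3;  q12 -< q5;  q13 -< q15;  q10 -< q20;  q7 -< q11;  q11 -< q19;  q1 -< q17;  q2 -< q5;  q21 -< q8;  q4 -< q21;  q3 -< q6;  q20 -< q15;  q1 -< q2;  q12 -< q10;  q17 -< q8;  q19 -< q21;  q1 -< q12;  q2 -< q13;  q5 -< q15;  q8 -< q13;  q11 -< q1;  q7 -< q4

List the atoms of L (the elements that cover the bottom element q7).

q11, q3, q4

The atoms are exactly the elements that cover q7: q11, q3, q4.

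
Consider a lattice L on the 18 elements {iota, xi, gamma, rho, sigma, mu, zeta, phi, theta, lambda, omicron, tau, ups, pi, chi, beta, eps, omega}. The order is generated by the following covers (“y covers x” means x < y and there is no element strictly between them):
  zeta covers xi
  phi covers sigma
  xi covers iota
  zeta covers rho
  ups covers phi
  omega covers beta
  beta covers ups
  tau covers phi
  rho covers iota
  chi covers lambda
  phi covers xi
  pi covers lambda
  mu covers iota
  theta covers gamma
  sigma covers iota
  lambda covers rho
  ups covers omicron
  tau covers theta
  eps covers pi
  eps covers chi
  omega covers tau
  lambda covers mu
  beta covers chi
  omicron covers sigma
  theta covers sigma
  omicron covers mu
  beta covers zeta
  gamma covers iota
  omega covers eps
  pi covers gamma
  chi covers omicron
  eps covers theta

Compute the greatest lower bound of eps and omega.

Common lower bounds of {eps, omega}: chi, eps, gamma, iota, lambda, mu, omicron, pi, rho, sigma, theta.
The greatest among these is eps.

eps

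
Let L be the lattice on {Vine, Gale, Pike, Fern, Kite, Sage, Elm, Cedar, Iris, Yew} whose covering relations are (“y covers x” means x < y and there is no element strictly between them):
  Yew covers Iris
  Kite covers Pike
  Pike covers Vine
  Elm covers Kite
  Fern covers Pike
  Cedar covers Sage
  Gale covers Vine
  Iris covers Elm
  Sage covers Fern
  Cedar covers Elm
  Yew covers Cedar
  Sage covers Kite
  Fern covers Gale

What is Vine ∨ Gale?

Gale

Common upper bounds of {Vine, Gale}: Cedar, Fern, Gale, Sage, Yew.
The least among these is Gale.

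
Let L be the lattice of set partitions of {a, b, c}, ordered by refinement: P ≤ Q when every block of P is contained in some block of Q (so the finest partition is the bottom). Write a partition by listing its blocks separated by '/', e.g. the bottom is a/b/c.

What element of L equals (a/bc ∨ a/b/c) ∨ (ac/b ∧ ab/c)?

a/bc

a/bc ∨ a/b/c = a/bc
ac/b ∧ ab/c = a/b/c
a/bc ∨ a/b/c = a/bc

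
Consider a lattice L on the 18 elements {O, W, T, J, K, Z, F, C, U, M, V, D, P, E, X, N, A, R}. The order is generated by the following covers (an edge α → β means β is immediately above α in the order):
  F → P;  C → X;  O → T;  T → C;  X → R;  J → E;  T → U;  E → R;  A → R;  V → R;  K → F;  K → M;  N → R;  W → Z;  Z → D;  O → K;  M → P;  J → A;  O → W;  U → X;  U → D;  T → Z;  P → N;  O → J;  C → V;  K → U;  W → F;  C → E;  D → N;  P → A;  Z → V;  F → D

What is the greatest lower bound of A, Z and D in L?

W

Common lower bounds of {A, Z, D}: O, W.
The greatest among these is W.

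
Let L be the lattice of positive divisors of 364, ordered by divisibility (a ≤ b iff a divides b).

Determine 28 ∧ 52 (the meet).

In the divisibility order, the meet is the greatest common divisor: gcd(28, 52) = 4.

4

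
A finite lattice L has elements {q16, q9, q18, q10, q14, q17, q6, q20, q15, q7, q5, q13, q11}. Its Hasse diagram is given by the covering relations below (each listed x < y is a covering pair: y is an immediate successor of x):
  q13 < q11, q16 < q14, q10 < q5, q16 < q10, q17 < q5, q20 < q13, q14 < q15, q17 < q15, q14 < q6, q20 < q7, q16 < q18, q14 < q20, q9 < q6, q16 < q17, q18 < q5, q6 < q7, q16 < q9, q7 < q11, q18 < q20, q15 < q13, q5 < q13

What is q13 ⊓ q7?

q20

Common lower bounds of {q13, q7}: q14, q16, q18, q20.
The greatest among these is q20.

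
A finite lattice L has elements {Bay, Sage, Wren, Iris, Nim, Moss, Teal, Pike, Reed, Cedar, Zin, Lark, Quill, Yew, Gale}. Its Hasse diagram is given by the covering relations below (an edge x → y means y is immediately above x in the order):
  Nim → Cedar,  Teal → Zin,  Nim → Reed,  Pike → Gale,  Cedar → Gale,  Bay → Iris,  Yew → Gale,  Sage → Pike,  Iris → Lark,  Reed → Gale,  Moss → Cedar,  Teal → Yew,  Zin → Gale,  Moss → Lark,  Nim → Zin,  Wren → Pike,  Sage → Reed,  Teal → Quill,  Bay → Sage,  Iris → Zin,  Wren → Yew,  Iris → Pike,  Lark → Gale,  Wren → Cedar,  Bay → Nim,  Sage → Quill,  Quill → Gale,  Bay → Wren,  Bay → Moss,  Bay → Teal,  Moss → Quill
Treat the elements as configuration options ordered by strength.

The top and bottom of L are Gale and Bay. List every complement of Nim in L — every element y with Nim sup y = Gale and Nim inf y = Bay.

Lark, Pike, Quill, Yew

Need y with Nim ∨ y = Gale and Nim ∧ y = Bay.
Checking each element gives: Lark, Pike, Quill, Yew.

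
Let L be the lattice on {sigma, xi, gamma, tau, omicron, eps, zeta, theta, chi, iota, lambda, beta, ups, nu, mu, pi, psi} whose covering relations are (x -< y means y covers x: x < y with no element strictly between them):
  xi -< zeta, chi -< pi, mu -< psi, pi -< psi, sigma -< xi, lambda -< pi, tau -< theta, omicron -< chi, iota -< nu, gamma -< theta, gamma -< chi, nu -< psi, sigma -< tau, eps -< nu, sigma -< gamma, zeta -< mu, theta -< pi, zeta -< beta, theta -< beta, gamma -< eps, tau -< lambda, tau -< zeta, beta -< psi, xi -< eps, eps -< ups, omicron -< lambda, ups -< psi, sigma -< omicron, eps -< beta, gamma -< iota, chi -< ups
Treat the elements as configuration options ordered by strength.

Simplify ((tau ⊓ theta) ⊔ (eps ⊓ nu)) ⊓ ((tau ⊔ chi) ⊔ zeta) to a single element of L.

beta

tau ∧ theta = tau
eps ∧ nu = eps
tau ∨ eps = beta
tau ∨ chi = pi
pi ∨ zeta = psi
beta ∧ psi = beta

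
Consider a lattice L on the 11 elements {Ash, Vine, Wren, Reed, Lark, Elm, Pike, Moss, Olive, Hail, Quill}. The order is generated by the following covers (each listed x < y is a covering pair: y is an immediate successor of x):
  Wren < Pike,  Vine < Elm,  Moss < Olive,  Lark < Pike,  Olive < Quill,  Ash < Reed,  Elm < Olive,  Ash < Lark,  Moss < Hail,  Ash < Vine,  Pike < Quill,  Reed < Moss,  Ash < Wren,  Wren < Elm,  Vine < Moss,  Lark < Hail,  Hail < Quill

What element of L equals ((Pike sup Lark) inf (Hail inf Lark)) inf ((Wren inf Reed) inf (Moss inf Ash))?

Pike ∨ Lark = Pike
Hail ∧ Lark = Lark
Pike ∧ Lark = Lark
Wren ∧ Reed = Ash
Moss ∧ Ash = Ash
Ash ∧ Ash = Ash
Lark ∧ Ash = Ash

Ash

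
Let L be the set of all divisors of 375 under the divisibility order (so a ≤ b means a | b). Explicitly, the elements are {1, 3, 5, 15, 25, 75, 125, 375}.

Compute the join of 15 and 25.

In the divisibility order, the join is the least common multiple: lcm(15, 25) = 75.

75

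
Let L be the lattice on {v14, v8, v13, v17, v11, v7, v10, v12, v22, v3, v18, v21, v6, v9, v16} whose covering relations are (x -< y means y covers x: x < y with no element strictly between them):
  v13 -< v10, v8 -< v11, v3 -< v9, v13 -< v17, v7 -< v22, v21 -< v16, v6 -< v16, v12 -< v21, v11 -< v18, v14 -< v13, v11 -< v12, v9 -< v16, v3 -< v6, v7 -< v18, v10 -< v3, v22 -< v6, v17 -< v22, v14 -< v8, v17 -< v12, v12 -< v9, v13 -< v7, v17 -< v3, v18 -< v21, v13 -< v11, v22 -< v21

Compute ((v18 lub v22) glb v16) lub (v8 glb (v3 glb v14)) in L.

v18 ∨ v22 = v21
v21 ∧ v16 = v21
v3 ∧ v14 = v14
v8 ∧ v14 = v14
v21 ∨ v14 = v21

v21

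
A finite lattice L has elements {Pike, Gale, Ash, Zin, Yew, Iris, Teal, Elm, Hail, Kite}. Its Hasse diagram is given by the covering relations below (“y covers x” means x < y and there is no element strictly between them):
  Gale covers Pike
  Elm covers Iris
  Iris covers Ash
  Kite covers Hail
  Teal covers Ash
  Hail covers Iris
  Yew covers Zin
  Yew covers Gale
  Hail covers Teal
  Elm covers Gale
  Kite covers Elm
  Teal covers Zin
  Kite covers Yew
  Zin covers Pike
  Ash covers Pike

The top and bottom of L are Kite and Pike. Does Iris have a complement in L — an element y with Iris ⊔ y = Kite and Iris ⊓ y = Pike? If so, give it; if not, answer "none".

Yew

Need y with Iris ∨ y = Kite and Iris ∧ y = Pike.
Checking each element gives: Yew.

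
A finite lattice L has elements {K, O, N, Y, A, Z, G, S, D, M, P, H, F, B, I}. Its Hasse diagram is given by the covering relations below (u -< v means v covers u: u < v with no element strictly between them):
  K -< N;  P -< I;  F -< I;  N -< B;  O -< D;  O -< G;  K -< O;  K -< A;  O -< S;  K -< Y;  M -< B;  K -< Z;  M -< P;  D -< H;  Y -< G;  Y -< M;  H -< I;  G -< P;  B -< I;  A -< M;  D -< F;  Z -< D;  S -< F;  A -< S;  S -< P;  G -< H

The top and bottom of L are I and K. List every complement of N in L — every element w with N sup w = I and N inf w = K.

Need w with N ∨ w = I and N ∧ w = K.
Checking each element gives: D, F, G, H, O, P, S, Z.

D, F, G, H, O, P, S, Z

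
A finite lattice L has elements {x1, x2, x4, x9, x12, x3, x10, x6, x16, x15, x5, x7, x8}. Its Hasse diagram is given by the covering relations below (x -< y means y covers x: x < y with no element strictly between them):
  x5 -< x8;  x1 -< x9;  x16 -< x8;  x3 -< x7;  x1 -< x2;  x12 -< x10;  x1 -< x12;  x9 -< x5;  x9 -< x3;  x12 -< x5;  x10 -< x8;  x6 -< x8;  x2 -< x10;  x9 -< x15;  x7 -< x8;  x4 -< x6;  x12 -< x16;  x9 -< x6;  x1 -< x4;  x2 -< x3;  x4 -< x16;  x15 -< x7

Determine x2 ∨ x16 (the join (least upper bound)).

x8

Common upper bounds of {x2, x16}: x8.
The least among these is x8.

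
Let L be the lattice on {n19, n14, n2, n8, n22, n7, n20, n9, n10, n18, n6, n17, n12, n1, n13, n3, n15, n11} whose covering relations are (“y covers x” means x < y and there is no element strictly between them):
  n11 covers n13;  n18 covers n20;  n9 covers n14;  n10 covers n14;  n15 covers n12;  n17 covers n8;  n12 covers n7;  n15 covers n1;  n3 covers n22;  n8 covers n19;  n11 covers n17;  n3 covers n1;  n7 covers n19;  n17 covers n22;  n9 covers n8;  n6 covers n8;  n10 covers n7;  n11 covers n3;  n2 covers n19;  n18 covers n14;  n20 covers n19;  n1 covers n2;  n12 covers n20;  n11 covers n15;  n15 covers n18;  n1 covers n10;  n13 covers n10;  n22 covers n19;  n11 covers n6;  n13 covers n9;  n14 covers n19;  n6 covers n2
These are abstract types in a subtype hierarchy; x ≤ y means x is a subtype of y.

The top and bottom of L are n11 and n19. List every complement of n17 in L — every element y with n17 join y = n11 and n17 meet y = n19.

n1, n10, n12, n14, n15, n18, n2, n20, n7

Need y with n17 ∨ y = n11 and n17 ∧ y = n19.
Checking each element gives: n1, n10, n12, n14, n15, n18, n2, n20, n7.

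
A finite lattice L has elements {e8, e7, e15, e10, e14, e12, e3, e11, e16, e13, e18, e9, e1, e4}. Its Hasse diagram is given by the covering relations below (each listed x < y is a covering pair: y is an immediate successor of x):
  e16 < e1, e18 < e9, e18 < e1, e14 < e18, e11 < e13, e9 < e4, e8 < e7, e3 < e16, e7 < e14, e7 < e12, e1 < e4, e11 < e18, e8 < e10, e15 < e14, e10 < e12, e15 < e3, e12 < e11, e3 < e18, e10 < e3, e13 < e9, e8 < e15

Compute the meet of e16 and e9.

e3

Common lower bounds of {e16, e9}: e10, e15, e3, e8.
The greatest among these is e3.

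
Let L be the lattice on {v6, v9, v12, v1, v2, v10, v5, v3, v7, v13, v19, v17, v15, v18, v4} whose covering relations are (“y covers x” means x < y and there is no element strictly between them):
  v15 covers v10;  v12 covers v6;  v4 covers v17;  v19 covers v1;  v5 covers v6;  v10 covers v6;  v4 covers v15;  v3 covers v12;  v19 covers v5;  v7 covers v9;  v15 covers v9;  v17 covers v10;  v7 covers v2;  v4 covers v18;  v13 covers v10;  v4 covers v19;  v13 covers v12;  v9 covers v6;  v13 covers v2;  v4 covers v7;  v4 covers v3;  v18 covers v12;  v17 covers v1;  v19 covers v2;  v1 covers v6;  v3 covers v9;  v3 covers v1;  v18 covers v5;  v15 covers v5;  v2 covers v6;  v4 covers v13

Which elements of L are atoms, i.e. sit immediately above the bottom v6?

v1, v10, v12, v2, v5, v9

The atoms are exactly the elements that cover v6: v1, v10, v12, v2, v5, v9.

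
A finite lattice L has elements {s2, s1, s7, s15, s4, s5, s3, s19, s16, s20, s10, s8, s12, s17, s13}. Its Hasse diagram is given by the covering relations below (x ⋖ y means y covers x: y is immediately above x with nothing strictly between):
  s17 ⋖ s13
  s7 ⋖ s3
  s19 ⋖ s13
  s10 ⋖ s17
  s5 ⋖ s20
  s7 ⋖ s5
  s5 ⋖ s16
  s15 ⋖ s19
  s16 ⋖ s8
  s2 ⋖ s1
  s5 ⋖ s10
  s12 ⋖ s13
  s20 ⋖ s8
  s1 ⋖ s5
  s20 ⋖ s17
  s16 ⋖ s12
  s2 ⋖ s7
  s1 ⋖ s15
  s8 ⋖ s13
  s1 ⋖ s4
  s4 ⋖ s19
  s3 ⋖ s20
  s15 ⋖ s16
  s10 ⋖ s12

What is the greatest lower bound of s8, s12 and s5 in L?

Common lower bounds of {s8, s12, s5}: s1, s2, s5, s7.
The greatest among these is s5.

s5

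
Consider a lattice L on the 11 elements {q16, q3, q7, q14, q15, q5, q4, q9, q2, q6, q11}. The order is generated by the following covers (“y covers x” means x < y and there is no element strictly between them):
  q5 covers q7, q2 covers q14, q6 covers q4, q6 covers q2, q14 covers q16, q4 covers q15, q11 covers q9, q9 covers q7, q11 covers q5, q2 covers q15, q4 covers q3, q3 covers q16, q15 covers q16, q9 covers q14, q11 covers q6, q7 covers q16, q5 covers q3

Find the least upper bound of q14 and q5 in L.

Common upper bounds of {q14, q5}: q11.
The least among these is q11.

q11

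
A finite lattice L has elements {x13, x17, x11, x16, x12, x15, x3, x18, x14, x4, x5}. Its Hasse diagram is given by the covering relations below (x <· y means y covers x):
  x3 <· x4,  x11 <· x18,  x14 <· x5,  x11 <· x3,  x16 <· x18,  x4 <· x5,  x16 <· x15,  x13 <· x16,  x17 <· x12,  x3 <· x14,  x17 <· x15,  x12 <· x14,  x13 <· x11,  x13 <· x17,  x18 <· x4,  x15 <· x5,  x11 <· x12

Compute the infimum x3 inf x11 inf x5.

Common lower bounds of {x3, x11, x5}: x11, x13.
The greatest among these is x11.

x11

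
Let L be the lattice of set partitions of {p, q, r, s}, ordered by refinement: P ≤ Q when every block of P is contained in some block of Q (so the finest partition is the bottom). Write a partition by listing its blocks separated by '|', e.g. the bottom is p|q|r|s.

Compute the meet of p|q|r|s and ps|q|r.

The meet (common refinement) of p|q|r|s and ps|q|r intersects blocks pairwise, giving p|q|r|s.

p|q|r|s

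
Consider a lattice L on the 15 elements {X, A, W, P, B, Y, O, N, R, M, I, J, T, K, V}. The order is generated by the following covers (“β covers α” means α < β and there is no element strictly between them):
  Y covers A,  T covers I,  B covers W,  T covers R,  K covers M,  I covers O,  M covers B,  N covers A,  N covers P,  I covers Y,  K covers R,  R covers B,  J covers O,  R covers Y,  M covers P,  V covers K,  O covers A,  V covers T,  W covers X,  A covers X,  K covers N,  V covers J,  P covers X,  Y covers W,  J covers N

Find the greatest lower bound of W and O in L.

Common lower bounds of {W, O}: X.
The greatest among these is X.

X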